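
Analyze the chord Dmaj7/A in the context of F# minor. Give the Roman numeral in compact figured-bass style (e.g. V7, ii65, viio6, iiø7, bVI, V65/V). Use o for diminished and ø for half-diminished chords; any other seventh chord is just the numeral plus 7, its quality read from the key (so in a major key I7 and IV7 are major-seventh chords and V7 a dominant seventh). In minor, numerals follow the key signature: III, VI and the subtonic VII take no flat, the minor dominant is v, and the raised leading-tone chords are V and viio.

VI43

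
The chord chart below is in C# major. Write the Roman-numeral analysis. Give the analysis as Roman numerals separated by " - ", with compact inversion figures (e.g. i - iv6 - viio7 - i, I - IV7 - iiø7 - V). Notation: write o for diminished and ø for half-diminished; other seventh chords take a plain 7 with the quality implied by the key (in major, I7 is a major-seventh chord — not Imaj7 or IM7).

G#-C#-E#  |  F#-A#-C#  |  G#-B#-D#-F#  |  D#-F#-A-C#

I64 - IV - V7 - iiø7

G#-C#-E# has root C#, degree 1 in C# major, so I64.
F#-A#-C# has root F#, degree 4 in C# major, so IV.
G#-B#-D#-F#: dominant seventh chord on G# = scale degree 5 → V7.
D#-F#-A-C# is non-diatonic — iiø7, a mixture chord from C# minor.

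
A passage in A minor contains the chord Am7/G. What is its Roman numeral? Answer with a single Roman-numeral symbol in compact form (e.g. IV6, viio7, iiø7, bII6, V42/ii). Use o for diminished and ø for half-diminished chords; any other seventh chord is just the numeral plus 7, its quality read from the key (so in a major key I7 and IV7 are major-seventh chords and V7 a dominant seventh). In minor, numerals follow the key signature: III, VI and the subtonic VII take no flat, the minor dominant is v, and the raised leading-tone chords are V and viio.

Stacked in thirds the chord is A-C-E-G: a minor seventh chord on A.
A is scale degree 1 in A minor, and a minor seventh chord on that degree is written i7.
With G in the bass the chord is in third inversion, so the figured bass is 42.

i42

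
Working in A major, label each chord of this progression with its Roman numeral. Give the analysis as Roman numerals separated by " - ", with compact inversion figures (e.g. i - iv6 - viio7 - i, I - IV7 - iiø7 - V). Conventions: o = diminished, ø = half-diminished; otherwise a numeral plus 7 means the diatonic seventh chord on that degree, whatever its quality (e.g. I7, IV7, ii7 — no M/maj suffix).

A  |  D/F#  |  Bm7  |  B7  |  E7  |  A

I - IV6 - ii7 - V7/V - V7 - I

A has root A, degree 1 in A major, so I.
D/F#: root D is the subdominant; major triad there is IV6.
Bm7: minor seventh chord on B = scale degree 2 → ii7.
B7 is the secondary dominant of V (dominant seventh chord on B): V7/V.
E7: dominant seventh chord on E = scale degree 5 → V7.
A: major triad on A = scale degree 1 → I.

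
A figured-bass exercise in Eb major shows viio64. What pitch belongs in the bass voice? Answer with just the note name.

Ab

viio in Eb major has root D; the chord is D-F-Ab.
The figure 64 means second inversion — the fifth is in the bass.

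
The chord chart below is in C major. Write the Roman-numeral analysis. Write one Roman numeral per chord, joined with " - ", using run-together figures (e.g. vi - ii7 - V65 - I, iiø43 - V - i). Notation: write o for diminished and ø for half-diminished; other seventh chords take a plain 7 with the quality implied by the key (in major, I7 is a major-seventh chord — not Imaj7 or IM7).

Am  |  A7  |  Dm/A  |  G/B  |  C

Am: root A is the submediant; minor triad there is vi.
A7 is the secondary dominant of ii (dominant seventh chord on A): V7/ii.
Dm/A: minor triad on D = scale degree 2 → ii64.
G/B has root G, degree 5 in C major, so V6.
C: root C is the tonic; major triad there is I.

vi - V7/ii - ii64 - V6 - I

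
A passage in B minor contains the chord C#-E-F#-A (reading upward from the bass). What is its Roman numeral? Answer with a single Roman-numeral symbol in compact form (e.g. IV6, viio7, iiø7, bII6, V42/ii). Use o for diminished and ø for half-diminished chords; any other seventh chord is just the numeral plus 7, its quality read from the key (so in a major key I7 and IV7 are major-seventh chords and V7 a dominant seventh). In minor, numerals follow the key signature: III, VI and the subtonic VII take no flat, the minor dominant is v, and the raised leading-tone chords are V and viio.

v43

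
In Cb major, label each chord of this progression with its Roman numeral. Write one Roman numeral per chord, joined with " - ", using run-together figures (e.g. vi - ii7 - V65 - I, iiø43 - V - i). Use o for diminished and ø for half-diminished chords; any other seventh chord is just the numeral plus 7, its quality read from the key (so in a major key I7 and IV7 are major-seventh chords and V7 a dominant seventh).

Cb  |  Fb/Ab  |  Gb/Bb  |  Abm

I - IV6 - V6 - vi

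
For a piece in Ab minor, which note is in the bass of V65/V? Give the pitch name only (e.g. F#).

D

The applied chord V65/V is rooted on Bb: Bb-D-F-Ab.
The figure 65 means first inversion — the third is in the bass.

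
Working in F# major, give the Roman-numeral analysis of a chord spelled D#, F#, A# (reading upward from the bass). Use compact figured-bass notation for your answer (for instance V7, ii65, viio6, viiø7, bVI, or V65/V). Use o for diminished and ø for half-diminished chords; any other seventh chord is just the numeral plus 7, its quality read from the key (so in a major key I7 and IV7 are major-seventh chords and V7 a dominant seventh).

The pitches D#-F#-A# form a minor triad rooted on D#.
In F# major, D# is the submediant; the diatonic minor triad there is vi.

vi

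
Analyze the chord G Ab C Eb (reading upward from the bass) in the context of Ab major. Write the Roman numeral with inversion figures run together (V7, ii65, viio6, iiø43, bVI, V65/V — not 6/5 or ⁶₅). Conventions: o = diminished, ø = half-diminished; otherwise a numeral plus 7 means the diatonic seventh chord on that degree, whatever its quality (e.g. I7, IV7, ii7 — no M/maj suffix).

I42

Stacked in thirds the chord is Ab-C-Eb-G: a major seventh chord on Ab.
In Ab major, Ab is the tonic; the diatonic major seventh chord there is I7.
With G in the bass the chord is in third inversion, so the figured bass is 42.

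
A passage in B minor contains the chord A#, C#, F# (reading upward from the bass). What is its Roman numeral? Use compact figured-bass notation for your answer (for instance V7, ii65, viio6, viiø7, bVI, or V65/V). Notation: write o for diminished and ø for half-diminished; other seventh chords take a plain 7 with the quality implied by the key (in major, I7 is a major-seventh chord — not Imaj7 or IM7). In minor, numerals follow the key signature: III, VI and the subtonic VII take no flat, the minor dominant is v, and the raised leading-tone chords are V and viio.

V6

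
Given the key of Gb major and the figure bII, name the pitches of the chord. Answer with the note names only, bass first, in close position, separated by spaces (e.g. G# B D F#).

Scale degree 2 in Gb major is Ab; lowering it a half step gives Abb. bII is the Neapolitan chord — a major triad on the lowered second degree.
So the chord is Abb-Cb-Ebb.

Abb Cb Ebb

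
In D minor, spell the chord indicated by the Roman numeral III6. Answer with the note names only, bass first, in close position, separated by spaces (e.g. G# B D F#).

A C F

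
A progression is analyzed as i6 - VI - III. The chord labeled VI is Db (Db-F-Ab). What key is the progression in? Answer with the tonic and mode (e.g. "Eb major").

F minor

The chord Db is a major triad rooted on Db; its label is VI.
VI on Db implies Db is the submediant; that puts the tonic at F, and the uppercase numeral fits minor mode.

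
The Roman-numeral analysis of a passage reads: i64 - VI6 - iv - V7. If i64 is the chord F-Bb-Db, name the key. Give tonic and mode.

i64 is given as F-Bb-Db — a minor triad with root Bb.
If Bb is scale degree 1 and the mode makes that degree carry a minor triad, the tonic is Bb and the mode is minor.

Bb minor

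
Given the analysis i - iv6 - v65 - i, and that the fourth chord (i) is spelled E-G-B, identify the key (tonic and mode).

E minor

The chord Em is a minor triad rooted on E; its label is i.
If E is scale degree 1 and the mode makes that degree carry a minor triad, the tonic is E and the mode is minor.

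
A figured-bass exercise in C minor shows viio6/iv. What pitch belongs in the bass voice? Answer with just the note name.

G

The applied chord viio6/iv is rooted on E: E-G-Bb.
The figure 6 means first inversion — the third is in the bass.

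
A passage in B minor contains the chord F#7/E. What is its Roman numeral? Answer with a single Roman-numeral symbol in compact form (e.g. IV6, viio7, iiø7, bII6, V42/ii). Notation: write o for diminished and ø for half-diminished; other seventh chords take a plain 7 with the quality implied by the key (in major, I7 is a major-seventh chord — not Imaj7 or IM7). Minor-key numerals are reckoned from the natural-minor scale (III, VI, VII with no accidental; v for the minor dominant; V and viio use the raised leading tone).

Stacked in thirds the chord is F#-A#-C#-E: a dominant seventh chord on F#.
In B minor, F# is the dominant; the diatonic dominant seventh chord there is V7.
With E in the bass the chord is in third inversion, so the figured bass is 42.

V42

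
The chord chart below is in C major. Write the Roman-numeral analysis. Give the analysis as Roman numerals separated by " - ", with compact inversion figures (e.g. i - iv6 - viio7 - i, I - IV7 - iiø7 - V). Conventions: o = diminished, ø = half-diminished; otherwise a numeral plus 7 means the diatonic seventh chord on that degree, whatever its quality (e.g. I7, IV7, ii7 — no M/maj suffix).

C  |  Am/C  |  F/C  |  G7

C has root C, degree 1 in C major, so I.
Am/C: minor triad on A = scale degree 6 → vi6.
F/C: root F is the subdominant; major triad there is IV64.
G7: root G is the dominant; dominant seventh chord there is V7.

I - vi6 - IV64 - V7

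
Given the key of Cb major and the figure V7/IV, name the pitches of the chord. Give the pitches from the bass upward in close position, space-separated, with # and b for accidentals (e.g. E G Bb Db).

Cb Eb Gb Bbb

The slash means an applied dominant: we want the dominant of IV. In Cb major, IV is Fb major, and its dominant is built on Cb.
Building a dominant seventh chord on Cb gives Cb-Eb-Gb-Bbb.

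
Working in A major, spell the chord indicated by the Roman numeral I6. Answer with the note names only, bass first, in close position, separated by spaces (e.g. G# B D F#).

C# E A

In A major, the tonic is A, and the diatonic chord built there is a major triad.
Stacking thirds from A gives A-C#-E.
With the 6 figure the chord is in first inversion; from the bass C# upward in close position it reads C#-E-A.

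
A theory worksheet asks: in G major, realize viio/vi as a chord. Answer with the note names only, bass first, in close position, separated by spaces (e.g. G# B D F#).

The slash marks an applied leading-tone chord: viio of vi. In G major, vi is E, so the leading tone to it is D#, a half step below.
Building a diminished triad on D# gives D#-F#-A.

D# F# A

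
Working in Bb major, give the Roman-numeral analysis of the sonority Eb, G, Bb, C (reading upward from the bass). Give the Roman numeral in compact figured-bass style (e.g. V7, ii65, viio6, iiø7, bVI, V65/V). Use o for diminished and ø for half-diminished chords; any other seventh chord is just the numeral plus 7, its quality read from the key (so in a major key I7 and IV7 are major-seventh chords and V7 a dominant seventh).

Stacked in thirds the chord is C-Eb-G-Bb: a minor seventh chord on C.
C is scale degree 2 in Bb major, and a minor seventh chord on that degree is written ii7.
With Eb in the bass the chord is in first inversion, so the figured bass is 65.

ii65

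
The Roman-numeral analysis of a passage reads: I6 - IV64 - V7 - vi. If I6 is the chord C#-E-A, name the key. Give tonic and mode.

The chord A/C# is a major triad rooted on A; its label is I6.
If A is scale degree 1 and the mode makes that degree carry a major triad, the tonic is A and the mode is major.

A major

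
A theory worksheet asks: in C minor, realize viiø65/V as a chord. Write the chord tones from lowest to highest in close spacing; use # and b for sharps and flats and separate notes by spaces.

A C E F#

viiø65/V is a secondary leading-tone chord. The target V is G in C minor; the applied chord is rooted a semitone below, on F#.
Building a half-diminished seventh chord on F# gives F#-A-C-E.
With the 65 figure the chord is in first inversion; from the bass A upward in close position it reads A-C-E-F#.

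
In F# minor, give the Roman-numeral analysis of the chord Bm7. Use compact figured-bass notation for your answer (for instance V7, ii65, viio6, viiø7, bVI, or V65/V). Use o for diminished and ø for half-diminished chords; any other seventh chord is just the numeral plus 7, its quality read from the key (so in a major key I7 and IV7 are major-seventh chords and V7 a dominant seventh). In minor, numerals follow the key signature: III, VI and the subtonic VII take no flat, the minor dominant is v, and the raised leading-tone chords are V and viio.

Stacked in thirds the chord is B-D-F#-A: a minor seventh chord on B.
In F# minor, B is the subdominant; the diatonic minor seventh chord there is iv7.

iv7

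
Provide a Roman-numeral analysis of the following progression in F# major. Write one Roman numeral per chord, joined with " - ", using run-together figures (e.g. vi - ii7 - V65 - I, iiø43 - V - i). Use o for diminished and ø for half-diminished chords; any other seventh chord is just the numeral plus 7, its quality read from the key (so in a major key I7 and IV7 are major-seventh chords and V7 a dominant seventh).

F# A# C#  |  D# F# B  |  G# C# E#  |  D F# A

F#-A#-C#: major triad on F# = scale degree 1 → I.
D#-F#-B has root B, degree 4 in F# major, so IV6.
G#-C#-E#: root C# is the dominant; major triad there is V64.
D-F#-A: D with this quality isn't in the key; it's bVI, borrowed from the parallel minor.

I - IV6 - V64 - bVI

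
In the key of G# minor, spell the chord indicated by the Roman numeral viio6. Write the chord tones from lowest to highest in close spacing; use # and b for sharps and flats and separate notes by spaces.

A# C# F##

In G# minor, the leading-tone chord is built on the raised seventh degree, F##.
Stacking thirds from F## gives F##-A#-C#.
The figured bass 6 indicates first inversion, placing the third (A#) in the bass: A#-C#-F##.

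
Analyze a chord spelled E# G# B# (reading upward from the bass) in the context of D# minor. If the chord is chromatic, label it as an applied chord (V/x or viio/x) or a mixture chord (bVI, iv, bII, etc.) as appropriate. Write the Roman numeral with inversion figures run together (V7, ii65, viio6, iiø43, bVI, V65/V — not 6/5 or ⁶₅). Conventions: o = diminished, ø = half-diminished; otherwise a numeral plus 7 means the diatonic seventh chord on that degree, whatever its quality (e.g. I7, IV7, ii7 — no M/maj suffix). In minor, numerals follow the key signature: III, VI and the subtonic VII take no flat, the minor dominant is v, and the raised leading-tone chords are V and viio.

ii

The pitches E#-G#-B# form a minor triad rooted on E#.
E# is the second degree of D# minor. This is the minor supertonic, borrowed from the parallel major (the Dorian ii).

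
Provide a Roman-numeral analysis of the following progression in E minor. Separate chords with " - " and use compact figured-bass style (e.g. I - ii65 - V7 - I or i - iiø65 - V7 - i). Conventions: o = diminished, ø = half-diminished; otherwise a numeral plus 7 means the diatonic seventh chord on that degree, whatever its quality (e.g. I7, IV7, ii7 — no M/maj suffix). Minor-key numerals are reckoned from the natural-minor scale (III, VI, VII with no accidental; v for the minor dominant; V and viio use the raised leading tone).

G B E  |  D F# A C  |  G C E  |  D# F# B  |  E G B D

i6 - VII7 - VI64 - V6 - i7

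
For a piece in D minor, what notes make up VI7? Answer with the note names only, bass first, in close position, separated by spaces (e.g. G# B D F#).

The numeral's case and figure indicate a major seventh chord. In D minor its root, the sixth degree, is Bb.
Stacking thirds from Bb gives Bb-D-F-A.

Bb D F A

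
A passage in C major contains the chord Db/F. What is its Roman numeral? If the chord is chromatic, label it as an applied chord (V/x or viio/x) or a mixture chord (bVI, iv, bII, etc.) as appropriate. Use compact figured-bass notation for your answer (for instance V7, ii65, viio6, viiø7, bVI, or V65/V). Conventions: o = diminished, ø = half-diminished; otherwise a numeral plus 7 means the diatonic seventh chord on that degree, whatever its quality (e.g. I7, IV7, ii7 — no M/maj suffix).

bII6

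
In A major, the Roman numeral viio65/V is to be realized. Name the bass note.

F#

The applied chord viio65/V is rooted on D#: D#-F#-A-C.
The figure 65 means first inversion — the third is in the bass.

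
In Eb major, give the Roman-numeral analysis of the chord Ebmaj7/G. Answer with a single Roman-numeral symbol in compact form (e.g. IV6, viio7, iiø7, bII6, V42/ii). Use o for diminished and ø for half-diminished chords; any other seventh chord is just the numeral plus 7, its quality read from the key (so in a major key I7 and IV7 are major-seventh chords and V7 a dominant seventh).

I65

The pitches Eb-G-Bb-D form a major seventh chord rooted on Eb.
In Eb major, Eb is the tonic; the diatonic major seventh chord there is I7.
With G in the bass the chord is in first inversion, so the figured bass is 65.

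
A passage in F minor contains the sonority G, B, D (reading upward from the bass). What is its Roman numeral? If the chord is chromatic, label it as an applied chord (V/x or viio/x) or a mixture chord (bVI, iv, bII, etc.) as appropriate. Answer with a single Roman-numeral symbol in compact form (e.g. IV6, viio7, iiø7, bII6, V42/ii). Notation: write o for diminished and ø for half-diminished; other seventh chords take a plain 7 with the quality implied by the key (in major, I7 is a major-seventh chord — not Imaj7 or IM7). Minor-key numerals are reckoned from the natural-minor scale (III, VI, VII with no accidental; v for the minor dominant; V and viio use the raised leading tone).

V/V

The pitches G-B-D form a major triad rooted on G.
G is not a diatonic chord root with this quality in F minor, but it lies a perfect fifth above C (V), so the chord functions as an applied dominant of V.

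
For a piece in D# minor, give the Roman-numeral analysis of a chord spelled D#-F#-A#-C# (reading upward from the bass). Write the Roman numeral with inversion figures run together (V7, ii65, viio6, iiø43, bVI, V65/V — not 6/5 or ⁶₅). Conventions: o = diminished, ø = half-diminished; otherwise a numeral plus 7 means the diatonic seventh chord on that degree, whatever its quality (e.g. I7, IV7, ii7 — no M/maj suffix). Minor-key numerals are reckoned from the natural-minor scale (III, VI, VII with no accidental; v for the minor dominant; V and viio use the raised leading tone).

i7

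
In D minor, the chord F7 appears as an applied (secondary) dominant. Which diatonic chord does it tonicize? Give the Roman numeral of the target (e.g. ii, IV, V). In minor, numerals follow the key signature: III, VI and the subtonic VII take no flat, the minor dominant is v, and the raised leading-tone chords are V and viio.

VI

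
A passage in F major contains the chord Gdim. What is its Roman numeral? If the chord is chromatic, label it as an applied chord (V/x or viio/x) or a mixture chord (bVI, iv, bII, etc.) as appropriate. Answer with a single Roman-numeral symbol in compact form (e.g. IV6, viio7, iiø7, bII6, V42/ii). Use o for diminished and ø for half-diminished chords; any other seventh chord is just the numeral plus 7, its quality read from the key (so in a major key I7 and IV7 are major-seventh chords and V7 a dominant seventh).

iio

Stacked in thirds the chord is G-Bb-Db: a diminished triad on G.
G is the second degree of F major. This is the diminished supertonic triad, borrowed from the parallel minor.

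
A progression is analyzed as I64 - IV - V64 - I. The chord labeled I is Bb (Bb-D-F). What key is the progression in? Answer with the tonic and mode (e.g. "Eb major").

The anchor chord is a major triad on Bb, labeled I.
If Bb is scale degree 1 and the mode makes that degree carry a major triad, the tonic is Bb and the mode is major.

Bb major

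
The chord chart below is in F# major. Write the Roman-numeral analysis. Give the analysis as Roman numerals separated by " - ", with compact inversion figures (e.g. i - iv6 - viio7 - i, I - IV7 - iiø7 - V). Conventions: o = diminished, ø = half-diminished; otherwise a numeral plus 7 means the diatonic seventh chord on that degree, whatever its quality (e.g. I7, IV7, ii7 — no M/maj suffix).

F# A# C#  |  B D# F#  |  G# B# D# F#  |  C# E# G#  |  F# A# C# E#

F#-A#-C#: major triad on F# = scale degree 1 → I.
B-D#-F#: major triad on B = scale degree 4 → IV.
G#-B#-D#-F#: a dominant seventh chord on G#, the applied dominant of V → V7/V.
C#-E#-G#: root C# is the dominant; major triad there is V.
F#-A#-C#-E#: root F# is the tonic; major seventh chord there is I7.

I - IV - V7/V - V - I7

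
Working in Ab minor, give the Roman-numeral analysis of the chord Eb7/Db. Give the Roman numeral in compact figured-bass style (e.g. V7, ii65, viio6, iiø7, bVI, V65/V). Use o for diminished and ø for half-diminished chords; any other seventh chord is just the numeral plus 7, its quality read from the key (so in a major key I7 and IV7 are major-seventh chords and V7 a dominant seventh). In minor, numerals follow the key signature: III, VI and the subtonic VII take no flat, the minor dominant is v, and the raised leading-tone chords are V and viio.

V42

Stacked in thirds the chord is Eb-G-Bb-Db: a dominant seventh chord on Eb.
In Ab minor, Eb is the dominant; the diatonic dominant seventh chord there is V7.
With Db in the bass the chord is in third inversion, so the figured bass is 42.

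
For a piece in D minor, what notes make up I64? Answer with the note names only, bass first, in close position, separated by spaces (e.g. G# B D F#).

I64 is the major tonic (Picardy third), borrowed from the parallel major. In D minor that root is D.
So the chord is D-F#-A.
With the 64 figure the chord is in second inversion; from the bass A upward in close position it reads A-D-F#.

A D F#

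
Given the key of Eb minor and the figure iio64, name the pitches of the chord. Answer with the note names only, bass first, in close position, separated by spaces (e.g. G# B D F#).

In Eb minor, the second degree is F, and the diatonic chord built there is a diminished triad.
That chord is spelled F-Ab-Cb.
With the 64 figure the chord is in second inversion; from the bass Cb upward in close position it reads Cb-F-Ab.

Cb F Ab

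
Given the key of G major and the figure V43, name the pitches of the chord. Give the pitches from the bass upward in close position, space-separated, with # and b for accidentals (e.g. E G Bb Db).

A C D F#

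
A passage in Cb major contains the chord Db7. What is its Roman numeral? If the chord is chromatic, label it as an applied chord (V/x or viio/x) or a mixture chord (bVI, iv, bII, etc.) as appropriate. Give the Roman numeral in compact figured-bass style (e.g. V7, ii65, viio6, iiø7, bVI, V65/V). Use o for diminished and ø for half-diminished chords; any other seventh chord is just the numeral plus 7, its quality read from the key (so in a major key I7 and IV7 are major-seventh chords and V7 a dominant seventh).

Stacked in thirds the chord is Db-F-Ab-Cb: a dominant seventh chord on Db.
Db is not a diatonic chord root with this quality in Cb major, but it lies a perfect fifth above Gb (V), so the chord functions as an applied dominant of V.

V7/V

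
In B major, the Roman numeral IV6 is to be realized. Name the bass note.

G#

IV in B major has root E; the chord is E-G#-B.
The figure 6 means first inversion — the third is in the bass.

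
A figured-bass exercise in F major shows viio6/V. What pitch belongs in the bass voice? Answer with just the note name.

D

The applied chord viio6/V is rooted on B: B-D-F.
The figure 6 means first inversion — the third is in the bass.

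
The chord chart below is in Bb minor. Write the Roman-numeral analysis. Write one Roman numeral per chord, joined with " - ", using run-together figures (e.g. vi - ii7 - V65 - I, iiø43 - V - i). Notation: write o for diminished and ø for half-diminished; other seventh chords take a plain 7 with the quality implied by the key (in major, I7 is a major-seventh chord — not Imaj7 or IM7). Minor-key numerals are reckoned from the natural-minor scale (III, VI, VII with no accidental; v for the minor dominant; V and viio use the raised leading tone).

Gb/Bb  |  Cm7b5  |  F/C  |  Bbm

Gb/Bb has root Gb, degree 6 in Bb minor, so VI6.
Cm7b5 has root C, degree 2 in Bb minor, so iiø7.
F/C: major triad on F = scale degree 5 → V64.
Bbm: minor triad on Bb = scale degree 1 → i.

VI6 - iiø7 - V64 - i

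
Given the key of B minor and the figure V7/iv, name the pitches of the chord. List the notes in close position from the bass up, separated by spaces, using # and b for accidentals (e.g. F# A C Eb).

The slash means an applied dominant: we want the dominant of iv. In B minor, iv is E minor, and its dominant is built on B.
Building a dominant seventh chord on B gives B-D#-F#-A.

B D# F# A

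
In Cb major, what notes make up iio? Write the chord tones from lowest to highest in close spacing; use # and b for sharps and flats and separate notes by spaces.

Db Fb Abb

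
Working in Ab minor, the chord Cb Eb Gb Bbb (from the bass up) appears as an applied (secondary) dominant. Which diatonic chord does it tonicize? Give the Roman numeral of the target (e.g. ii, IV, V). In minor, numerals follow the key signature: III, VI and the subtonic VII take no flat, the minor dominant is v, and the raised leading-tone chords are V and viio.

The chord is a dominant seventh chord on Cb.
A dominant resolves down a perfect fifth: Cb → Fb. In Ab minor, Fb is scale degree 6, i.e. VI.

VI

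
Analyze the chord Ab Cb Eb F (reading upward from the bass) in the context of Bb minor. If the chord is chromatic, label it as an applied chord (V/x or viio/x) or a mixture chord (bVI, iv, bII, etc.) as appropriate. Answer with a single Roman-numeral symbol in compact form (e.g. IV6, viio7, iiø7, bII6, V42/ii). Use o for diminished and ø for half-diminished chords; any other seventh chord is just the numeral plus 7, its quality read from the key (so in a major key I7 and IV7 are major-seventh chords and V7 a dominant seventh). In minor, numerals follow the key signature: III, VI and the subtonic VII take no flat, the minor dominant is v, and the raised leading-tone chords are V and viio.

viiø65/VI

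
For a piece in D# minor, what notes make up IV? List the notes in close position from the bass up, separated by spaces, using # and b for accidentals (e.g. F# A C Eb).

G# B# D#

Scale degree 4 in D# minor is G#; here the chord built on it is altered to a major triad. IV is the major subdominant, borrowed from the parallel major.
So the chord is G#-B#-D#.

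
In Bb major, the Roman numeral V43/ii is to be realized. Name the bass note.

The applied chord V43/ii is rooted on G: G-B-D-F.
The figure 43 means second inversion — the fifth is in the bass.

D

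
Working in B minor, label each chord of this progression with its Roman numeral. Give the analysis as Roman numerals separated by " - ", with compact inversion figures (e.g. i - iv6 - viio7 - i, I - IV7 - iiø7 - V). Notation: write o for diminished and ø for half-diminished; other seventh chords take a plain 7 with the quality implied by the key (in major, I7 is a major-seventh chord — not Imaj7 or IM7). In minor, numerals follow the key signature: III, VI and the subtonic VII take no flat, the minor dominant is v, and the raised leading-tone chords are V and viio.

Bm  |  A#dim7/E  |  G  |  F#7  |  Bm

i - viio43 - VI - V7 - i

Bm has root B, degree 1 in B minor, so i.
A#dim7/E has root A#, degree 7 in B minor, so viio43.
G: root G is the submediant; major triad there is VI.
F#7: root F# is the dominant; dominant seventh chord there is V7.
Bm: minor triad on B = scale degree 1 → i.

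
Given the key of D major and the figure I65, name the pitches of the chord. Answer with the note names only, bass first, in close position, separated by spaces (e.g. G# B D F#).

In D major, the tonic is D, and the diatonic chord built there is a major seventh chord.
Stacking thirds from D gives D-F#-A-C#.
The figured bass 65 indicates first inversion, placing the third (F#) in the bass: F#-A-C#-D.

F# A C# D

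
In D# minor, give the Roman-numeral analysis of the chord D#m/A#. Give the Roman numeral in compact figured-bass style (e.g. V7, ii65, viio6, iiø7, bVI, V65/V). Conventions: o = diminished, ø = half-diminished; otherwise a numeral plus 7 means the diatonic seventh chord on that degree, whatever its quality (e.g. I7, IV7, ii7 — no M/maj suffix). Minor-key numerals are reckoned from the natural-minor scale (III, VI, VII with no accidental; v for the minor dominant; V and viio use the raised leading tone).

The pitches D#-F#-A# form a minor triad rooted on D#.
D# is scale degree 1 in D# minor, and a minor triad on that degree is written i.
With A# in the bass the chord is in second inversion, so the figured bass is 64.

i64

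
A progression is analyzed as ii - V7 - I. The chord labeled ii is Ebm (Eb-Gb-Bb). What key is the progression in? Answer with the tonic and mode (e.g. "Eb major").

Db major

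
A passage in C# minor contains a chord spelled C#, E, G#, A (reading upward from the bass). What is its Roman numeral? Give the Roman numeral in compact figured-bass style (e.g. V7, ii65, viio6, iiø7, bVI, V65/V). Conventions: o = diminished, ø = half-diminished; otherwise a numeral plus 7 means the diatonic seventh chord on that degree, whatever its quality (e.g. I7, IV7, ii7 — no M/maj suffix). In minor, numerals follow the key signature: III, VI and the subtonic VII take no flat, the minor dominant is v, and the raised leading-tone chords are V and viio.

Stacked in thirds the chord is A-C#-E-G#: a major seventh chord on A.
A is scale degree 6 in C# minor, and a major seventh chord on that degree is written VI7.
With C# in the bass the chord is in first inversion, so the figured bass is 65.

VI65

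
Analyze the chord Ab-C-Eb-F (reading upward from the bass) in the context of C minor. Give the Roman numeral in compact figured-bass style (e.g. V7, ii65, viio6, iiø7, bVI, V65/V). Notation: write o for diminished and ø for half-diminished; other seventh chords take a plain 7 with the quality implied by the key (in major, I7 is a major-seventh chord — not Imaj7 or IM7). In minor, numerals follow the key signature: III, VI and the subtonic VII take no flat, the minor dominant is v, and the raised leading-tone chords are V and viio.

The pitches F-Ab-C-Eb form a minor seventh chord rooted on F.
F is scale degree 4 in C minor, and a minor seventh chord on that degree is written iv7.
With Ab in the bass the chord is in first inversion, so the figured bass is 65.

iv65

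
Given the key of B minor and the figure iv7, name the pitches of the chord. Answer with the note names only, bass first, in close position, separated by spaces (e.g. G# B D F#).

E G B D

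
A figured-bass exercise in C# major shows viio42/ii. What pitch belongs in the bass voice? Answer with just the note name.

B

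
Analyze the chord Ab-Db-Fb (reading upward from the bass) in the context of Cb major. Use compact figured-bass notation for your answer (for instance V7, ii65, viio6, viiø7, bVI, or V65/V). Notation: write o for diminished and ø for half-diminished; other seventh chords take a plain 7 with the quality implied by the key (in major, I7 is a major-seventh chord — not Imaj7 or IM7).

ii64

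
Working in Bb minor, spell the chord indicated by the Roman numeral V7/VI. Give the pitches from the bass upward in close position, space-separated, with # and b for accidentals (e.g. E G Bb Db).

The slash means an applied dominant: we want the dominant of VI. In Bb minor, VI is Gb major, and its dominant is built on Db.
Building a dominant seventh chord on Db gives Db-F-Ab-Cb.

Db F Ab Cb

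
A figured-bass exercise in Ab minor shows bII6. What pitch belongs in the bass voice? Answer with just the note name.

bII in Ab minor has root Bbb; the chord is Bbb-Db-Fb.
The figure 6 means first inversion — the third is in the bass.

Db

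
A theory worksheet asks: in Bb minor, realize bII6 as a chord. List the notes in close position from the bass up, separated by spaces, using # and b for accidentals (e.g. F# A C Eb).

Eb Gb Cb

bII6 is the Neapolitan sixth — a major triad on the lowered second degree, here in its customary first inversion. In Bb minor that root is Cb.
So the chord is Cb-Eb-Gb.
The figured bass 6 indicates first inversion, placing the third (Eb) in the bass: Eb-Gb-Cb.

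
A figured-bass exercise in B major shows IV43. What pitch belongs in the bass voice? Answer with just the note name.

B

IV in B major has root E; the chord is E-G#-B-D#.
The figure 43 means second inversion — the fifth is in the bass.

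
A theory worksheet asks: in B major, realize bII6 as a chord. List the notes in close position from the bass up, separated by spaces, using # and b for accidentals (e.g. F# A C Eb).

E G C

bII6 is the Neapolitan sixth — a major triad on the lowered second degree, here in its customary first inversion. In B major that root is C.
So the chord is C-E-G, a major triad.
With the 6 figure the chord is in first inversion; from the bass E upward in close position it reads E-G-C.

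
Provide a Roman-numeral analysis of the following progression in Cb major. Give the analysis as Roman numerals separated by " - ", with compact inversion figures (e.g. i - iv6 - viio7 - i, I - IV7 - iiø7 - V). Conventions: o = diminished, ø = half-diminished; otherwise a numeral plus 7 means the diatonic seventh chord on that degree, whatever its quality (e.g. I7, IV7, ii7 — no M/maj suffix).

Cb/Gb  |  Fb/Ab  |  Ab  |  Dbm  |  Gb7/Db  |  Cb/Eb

I64 - IV6 - V/ii - ii - V43 - I6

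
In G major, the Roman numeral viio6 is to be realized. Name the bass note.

A

viio in G major has root F#; the chord is F#-A-C.
The figure 6 means first inversion — the third is in the bass.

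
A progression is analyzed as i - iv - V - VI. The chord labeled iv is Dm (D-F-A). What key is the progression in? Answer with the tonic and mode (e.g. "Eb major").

A minor

The anchor chord is a minor triad on D, labeled iv.
Counting down 3 scale steps from D places the tonic on A; a minor triad on degree 4 is diatonic only in minor.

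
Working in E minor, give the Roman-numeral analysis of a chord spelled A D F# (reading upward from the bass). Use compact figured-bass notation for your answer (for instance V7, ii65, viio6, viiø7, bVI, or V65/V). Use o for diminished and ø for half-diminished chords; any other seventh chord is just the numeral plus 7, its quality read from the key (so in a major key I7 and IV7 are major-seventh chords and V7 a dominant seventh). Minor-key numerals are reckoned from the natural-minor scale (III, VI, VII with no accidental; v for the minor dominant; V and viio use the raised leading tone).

VII64

The pitches D-F#-A form a major triad rooted on D.
D is scale degree 7 in E minor, and a major triad on that degree is written VII.
With A in the bass the chord is in second inversion, so the figured bass is 64.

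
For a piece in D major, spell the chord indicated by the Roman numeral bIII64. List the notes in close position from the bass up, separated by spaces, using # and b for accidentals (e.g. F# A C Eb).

C F A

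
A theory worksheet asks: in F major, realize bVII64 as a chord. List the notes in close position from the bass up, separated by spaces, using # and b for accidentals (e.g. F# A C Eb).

Scale degree 7 in F major is E; lowering it a half step gives Eb. bVII64 is a major triad on the lowered seventh degree (the subtonic), borrowed from the parallel minor.
So the chord is Eb-G-Bb.
With the 64 figure the chord is in second inversion; from the bass Bb upward in close position it reads Bb-Eb-G.

Bb Eb G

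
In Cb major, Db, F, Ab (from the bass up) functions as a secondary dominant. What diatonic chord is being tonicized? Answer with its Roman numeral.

V

The chord is a major triad on Db.
A dominant resolves down a perfect fifth: Db → Gb. In Cb major, Gb is scale degree 5, i.e. V.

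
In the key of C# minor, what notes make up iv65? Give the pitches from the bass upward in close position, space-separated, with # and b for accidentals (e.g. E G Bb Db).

In C# minor, the fourth degree is F#, and the diatonic chord built there is a minor seventh chord.
That chord is spelled F#-A-C#-E.
With the 65 figure the chord is in first inversion; from the bass A upward in close position it reads A-C#-E-F#.

A C# E F#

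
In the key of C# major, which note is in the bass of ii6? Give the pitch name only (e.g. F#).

F#

ii in C# major has root D#; the chord is D#-F#-A#.
The figure 6 means first inversion — the third is in the bass.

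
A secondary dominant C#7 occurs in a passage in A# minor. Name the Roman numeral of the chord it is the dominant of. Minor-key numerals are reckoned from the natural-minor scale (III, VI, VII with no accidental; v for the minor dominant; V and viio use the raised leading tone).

VI

The chord is a dominant seventh chord on C#.
A dominant resolves down a perfect fifth: C# → F#. In A# minor, F# is scale degree 6, i.e. VI.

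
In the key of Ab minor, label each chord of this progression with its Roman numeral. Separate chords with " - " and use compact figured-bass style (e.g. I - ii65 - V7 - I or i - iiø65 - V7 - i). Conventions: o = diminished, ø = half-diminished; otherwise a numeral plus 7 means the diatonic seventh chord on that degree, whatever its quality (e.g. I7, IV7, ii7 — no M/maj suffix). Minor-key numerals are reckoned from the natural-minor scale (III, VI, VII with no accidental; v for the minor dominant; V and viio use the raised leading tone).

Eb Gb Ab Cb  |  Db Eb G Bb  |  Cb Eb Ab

i43 - V42 - i6

Eb-Gb-Ab-Cb: minor seventh chord on Ab = scale degree 1 → i43.
Db-Eb-G-Bb: dominant seventh chord on Eb = scale degree 5 → V42.
Cb-Eb-Ab has root Ab, degree 1 in Ab minor, so i6.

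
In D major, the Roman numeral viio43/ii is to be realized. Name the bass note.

A

The applied chord viio43/ii is rooted on D#: D#-F#-A-C.
The figure 43 means second inversion — the fifth is in the bass.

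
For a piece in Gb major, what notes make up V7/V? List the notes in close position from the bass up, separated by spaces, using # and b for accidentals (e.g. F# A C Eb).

V7/V is a secondary dominant — the dominant seventh of V. V in Gb major is Db, so the applied chord's root is Ab, a perfect fifth above.
Building a dominant seventh chord on Ab gives Ab-C-Eb-Gb.

Ab C Eb Gb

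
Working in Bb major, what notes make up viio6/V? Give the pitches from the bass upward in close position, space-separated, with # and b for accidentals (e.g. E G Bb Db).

The slash marks an applied leading-tone chord: viio of V. In Bb major, V is F, so the leading tone to it is E, a half step below.
Building a diminished triad on E gives E-G-Bb.
The figured bass 6 indicates first inversion, placing the third (G) in the bass: G-Bb-E.

G Bb E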